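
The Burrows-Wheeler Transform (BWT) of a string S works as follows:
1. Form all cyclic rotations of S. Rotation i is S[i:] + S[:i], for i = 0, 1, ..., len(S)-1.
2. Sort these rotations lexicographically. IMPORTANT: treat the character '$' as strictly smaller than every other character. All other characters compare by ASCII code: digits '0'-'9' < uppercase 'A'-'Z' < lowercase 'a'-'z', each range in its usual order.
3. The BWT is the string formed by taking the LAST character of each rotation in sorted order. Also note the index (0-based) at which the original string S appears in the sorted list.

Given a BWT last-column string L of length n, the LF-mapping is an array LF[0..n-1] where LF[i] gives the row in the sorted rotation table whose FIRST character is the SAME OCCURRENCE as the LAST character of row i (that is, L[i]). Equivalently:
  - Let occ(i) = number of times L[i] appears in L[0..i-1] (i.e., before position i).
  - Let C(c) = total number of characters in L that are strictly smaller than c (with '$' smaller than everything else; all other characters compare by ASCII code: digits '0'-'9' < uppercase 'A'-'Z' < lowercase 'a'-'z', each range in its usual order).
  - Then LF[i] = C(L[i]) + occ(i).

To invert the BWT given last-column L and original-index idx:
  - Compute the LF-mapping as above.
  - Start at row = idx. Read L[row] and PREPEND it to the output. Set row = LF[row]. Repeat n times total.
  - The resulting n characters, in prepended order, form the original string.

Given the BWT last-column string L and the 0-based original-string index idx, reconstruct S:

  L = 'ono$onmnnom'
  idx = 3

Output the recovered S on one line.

Answer: nmnomoonno$

Derivation:
LF mapping: 7 3 8 0 9 4 1 5 6 10 2
Walk LF starting at row 3, prepending L[row]:
  step 1: row=3, L[3]='$', prepend. Next row=LF[3]=0
  step 2: row=0, L[0]='o', prepend. Next row=LF[0]=7
  step 3: row=7, L[7]='n', prepend. Next row=LF[7]=5
  step 4: row=5, L[5]='n', prepend. Next row=LF[5]=4
  step 5: row=4, L[4]='o', prepend. Next row=LF[4]=9
  step 6: row=9, L[9]='o', prepend. Next row=LF[9]=10
  step 7: row=10, L[10]='m', prepend. Next row=LF[10]=2
  step 8: row=2, L[2]='o', prepend. Next row=LF[2]=8
  step 9: row=8, L[8]='n', prepend. Next row=LF[8]=6
  step 10: row=6, L[6]='m', prepend. Next row=LF[6]=1
  step 11: row=1, L[1]='n', prepend. Next row=LF[1]=3
Reversed output: nmnomoonno$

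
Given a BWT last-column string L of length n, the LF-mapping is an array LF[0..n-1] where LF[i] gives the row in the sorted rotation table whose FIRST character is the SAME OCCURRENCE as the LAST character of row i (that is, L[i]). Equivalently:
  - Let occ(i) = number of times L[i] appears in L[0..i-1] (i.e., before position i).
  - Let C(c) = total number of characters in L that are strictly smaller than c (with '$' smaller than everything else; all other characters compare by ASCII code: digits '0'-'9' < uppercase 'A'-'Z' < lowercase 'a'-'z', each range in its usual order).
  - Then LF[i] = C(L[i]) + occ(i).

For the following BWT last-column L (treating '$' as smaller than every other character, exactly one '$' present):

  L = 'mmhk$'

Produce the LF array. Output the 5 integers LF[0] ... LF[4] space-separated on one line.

Answer: 3 4 1 2 0

Derivation:
Char counts: '$':1, 'h':1, 'k':1, 'm':2
C (first-col start): C('$')=0, C('h')=1, C('k')=2, C('m')=3
L[0]='m': occ=0, LF[0]=C('m')+0=3+0=3
L[1]='m': occ=1, LF[1]=C('m')+1=3+1=4
L[2]='h': occ=0, LF[2]=C('h')+0=1+0=1
L[3]='k': occ=0, LF[3]=C('k')+0=2+0=2
L[4]='$': occ=0, LF[4]=C('$')+0=0+0=0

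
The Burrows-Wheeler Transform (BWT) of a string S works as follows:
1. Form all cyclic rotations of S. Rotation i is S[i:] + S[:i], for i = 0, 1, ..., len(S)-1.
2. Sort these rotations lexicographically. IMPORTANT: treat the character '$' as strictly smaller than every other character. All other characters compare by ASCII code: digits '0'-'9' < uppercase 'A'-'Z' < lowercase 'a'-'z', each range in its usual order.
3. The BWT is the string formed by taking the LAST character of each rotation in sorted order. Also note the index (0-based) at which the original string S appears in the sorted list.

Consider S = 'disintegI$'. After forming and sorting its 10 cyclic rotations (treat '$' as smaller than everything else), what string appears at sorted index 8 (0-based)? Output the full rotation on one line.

Answer: sintegI$di

Derivation:
All 10 rotations (rotation i = S[i:]+S[:i]):
  rot[0] = disintegI$
  rot[1] = isintegI$d
  rot[2] = sintegI$di
  rot[3] = integI$dis
  rot[4] = ntegI$disi
  rot[5] = tegI$disin
  rot[6] = egI$disint
  rot[7] = gI$disinte
  rot[8] = I$disinteg
  rot[9] = $disintegI
Sorted (with $ < everything):
  sorted[0] = $disintegI
  sorted[1] = I$disinteg
  sorted[2] = disintegI$
  sorted[3] = egI$disint
  sorted[4] = gI$disinte
  sorted[5] = integI$dis
  sorted[6] = isintegI$d
  sorted[7] = ntegI$disi
  sorted[8] = sintegI$di
  sorted[9] = tegI$disin
sorted[8] = sintegI$di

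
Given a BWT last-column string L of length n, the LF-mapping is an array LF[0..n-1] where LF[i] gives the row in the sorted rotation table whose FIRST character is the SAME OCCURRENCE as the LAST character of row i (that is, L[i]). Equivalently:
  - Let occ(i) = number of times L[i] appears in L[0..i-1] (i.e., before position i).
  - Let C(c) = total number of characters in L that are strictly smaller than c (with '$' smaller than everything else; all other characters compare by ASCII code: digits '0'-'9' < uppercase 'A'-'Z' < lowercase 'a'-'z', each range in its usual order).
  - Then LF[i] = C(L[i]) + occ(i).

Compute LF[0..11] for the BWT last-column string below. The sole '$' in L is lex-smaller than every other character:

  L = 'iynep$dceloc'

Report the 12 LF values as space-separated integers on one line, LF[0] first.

Char counts: '$':1, 'c':2, 'd':1, 'e':2, 'i':1, 'l':1, 'n':1, 'o':1, 'p':1, 'y':1
C (first-col start): C('$')=0, C('c')=1, C('d')=3, C('e')=4, C('i')=6, C('l')=7, C('n')=8, C('o')=9, C('p')=10, C('y')=11
L[0]='i': occ=0, LF[0]=C('i')+0=6+0=6
L[1]='y': occ=0, LF[1]=C('y')+0=11+0=11
L[2]='n': occ=0, LF[2]=C('n')+0=8+0=8
L[3]='e': occ=0, LF[3]=C('e')+0=4+0=4
L[4]='p': occ=0, LF[4]=C('p')+0=10+0=10
L[5]='$': occ=0, LF[5]=C('$')+0=0+0=0
L[6]='d': occ=0, LF[6]=C('d')+0=3+0=3
L[7]='c': occ=0, LF[7]=C('c')+0=1+0=1
L[8]='e': occ=1, LF[8]=C('e')+1=4+1=5
L[9]='l': occ=0, LF[9]=C('l')+0=7+0=7
L[10]='o': occ=0, LF[10]=C('o')+0=9+0=9
L[11]='c': occ=1, LF[11]=C('c')+1=1+1=2

Answer: 6 11 8 4 10 0 3 1 5 7 9 2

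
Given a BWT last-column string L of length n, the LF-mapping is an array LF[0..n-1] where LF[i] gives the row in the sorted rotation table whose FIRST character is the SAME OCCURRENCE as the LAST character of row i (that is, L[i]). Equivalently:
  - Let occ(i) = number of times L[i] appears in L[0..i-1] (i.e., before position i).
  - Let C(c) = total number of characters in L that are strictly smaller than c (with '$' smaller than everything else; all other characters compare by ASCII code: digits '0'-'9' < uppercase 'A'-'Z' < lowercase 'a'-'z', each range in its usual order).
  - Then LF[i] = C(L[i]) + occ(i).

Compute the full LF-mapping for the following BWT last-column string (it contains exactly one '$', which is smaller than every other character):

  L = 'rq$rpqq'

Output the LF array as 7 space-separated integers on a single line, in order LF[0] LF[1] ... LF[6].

Char counts: '$':1, 'p':1, 'q':3, 'r':2
C (first-col start): C('$')=0, C('p')=1, C('q')=2, C('r')=5
L[0]='r': occ=0, LF[0]=C('r')+0=5+0=5
L[1]='q': occ=0, LF[1]=C('q')+0=2+0=2
L[2]='$': occ=0, LF[2]=C('$')+0=0+0=0
L[3]='r': occ=1, LF[3]=C('r')+1=5+1=6
L[4]='p': occ=0, LF[4]=C('p')+0=1+0=1
L[5]='q': occ=1, LF[5]=C('q')+1=2+1=3
L[6]='q': occ=2, LF[6]=C('q')+2=2+2=4

Answer: 5 2 0 6 1 3 4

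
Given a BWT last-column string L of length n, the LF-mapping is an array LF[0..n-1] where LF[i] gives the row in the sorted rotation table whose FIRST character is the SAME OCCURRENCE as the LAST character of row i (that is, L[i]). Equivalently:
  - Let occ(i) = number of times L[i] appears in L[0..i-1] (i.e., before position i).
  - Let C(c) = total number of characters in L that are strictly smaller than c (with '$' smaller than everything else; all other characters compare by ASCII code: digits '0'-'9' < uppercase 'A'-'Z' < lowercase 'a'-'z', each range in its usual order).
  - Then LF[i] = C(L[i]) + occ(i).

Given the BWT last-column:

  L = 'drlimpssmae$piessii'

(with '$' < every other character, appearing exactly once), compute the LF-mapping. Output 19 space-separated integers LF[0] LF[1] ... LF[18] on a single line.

Char counts: '$':1, 'a':1, 'd':1, 'e':2, 'i':4, 'l':1, 'm':2, 'p':2, 'r':1, 's':4
C (first-col start): C('$')=0, C('a')=1, C('d')=2, C('e')=3, C('i')=5, C('l')=9, C('m')=10, C('p')=12, C('r')=14, C('s')=15
L[0]='d': occ=0, LF[0]=C('d')+0=2+0=2
L[1]='r': occ=0, LF[1]=C('r')+0=14+0=14
L[2]='l': occ=0, LF[2]=C('l')+0=9+0=9
L[3]='i': occ=0, LF[3]=C('i')+0=5+0=5
L[4]='m': occ=0, LF[4]=C('m')+0=10+0=10
L[5]='p': occ=0, LF[5]=C('p')+0=12+0=12
L[6]='s': occ=0, LF[6]=C('s')+0=15+0=15
L[7]='s': occ=1, LF[7]=C('s')+1=15+1=16
L[8]='m': occ=1, LF[8]=C('m')+1=10+1=11
L[9]='a': occ=0, LF[9]=C('a')+0=1+0=1
L[10]='e': occ=0, LF[10]=C('e')+0=3+0=3
L[11]='$': occ=0, LF[11]=C('$')+0=0+0=0
L[12]='p': occ=1, LF[12]=C('p')+1=12+1=13
L[13]='i': occ=1, LF[13]=C('i')+1=5+1=6
L[14]='e': occ=1, LF[14]=C('e')+1=3+1=4
L[15]='s': occ=2, LF[15]=C('s')+2=15+2=17
L[16]='s': occ=3, LF[16]=C('s')+3=15+3=18
L[17]='i': occ=2, LF[17]=C('i')+2=5+2=7
L[18]='i': occ=3, LF[18]=C('i')+3=5+3=8

Answer: 2 14 9 5 10 12 15 16 11 1 3 0 13 6 4 17 18 7 8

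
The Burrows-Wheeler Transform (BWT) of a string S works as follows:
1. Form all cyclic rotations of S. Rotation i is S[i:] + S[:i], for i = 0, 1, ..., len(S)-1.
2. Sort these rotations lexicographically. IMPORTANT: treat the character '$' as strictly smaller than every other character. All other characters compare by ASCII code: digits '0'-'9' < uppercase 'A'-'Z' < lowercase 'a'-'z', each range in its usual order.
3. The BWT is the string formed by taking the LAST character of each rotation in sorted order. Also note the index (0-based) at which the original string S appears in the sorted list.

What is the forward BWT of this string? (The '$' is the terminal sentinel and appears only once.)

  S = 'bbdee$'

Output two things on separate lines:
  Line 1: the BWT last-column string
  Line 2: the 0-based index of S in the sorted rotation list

All 6 rotations (rotation i = S[i:]+S[:i]):
  rot[0] = bbdee$
  rot[1] = bdee$b
  rot[2] = dee$bb
  rot[3] = ee$bbd
  rot[4] = e$bbde
  rot[5] = $bbdee
Sorted (with $ < everything):
  sorted[0] = $bbdee  (last char: 'e')
  sorted[1] = bbdee$  (last char: '$')
  sorted[2] = bdee$b  (last char: 'b')
  sorted[3] = dee$bb  (last char: 'b')
  sorted[4] = e$bbde  (last char: 'e')
  sorted[5] = ee$bbd  (last char: 'd')
Last column: e$bbed
Original string S is at sorted index 1

Answer: e$bbed
1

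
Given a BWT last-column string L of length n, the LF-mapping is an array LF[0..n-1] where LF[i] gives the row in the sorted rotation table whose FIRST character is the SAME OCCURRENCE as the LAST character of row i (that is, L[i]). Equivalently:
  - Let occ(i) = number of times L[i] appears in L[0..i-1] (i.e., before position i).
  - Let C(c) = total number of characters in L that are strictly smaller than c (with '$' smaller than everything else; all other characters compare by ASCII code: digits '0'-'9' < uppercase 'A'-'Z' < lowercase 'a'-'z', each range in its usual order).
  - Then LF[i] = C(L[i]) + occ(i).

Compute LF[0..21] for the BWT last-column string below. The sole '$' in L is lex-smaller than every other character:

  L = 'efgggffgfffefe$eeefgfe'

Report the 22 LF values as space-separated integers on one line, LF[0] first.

Answer: 1 8 17 18 19 9 10 20 11 12 13 2 14 3 0 4 5 6 15 21 16 7

Derivation:
Char counts: '$':1, 'e':7, 'f':9, 'g':5
C (first-col start): C('$')=0, C('e')=1, C('f')=8, C('g')=17
L[0]='e': occ=0, LF[0]=C('e')+0=1+0=1
L[1]='f': occ=0, LF[1]=C('f')+0=8+0=8
L[2]='g': occ=0, LF[2]=C('g')+0=17+0=17
L[3]='g': occ=1, LF[3]=C('g')+1=17+1=18
L[4]='g': occ=2, LF[4]=C('g')+2=17+2=19
L[5]='f': occ=1, LF[5]=C('f')+1=8+1=9
L[6]='f': occ=2, LF[6]=C('f')+2=8+2=10
L[7]='g': occ=3, LF[7]=C('g')+3=17+3=20
L[8]='f': occ=3, LF[8]=C('f')+3=8+3=11
L[9]='f': occ=4, LF[9]=C('f')+4=8+4=12
L[10]='f': occ=5, LF[10]=C('f')+5=8+5=13
L[11]='e': occ=1, LF[11]=C('e')+1=1+1=2
L[12]='f': occ=6, LF[12]=C('f')+6=8+6=14
L[13]='e': occ=2, LF[13]=C('e')+2=1+2=3
L[14]='$': occ=0, LF[14]=C('$')+0=0+0=0
L[15]='e': occ=3, LF[15]=C('e')+3=1+3=4
L[16]='e': occ=4, LF[16]=C('e')+4=1+4=5
L[17]='e': occ=5, LF[17]=C('e')+5=1+5=6
L[18]='f': occ=7, LF[18]=C('f')+7=8+7=15
L[19]='g': occ=4, LF[19]=C('g')+4=17+4=21
L[20]='f': occ=8, LF[20]=C('f')+8=8+8=16
L[21]='e': occ=6, LF[21]=C('e')+6=1+6=7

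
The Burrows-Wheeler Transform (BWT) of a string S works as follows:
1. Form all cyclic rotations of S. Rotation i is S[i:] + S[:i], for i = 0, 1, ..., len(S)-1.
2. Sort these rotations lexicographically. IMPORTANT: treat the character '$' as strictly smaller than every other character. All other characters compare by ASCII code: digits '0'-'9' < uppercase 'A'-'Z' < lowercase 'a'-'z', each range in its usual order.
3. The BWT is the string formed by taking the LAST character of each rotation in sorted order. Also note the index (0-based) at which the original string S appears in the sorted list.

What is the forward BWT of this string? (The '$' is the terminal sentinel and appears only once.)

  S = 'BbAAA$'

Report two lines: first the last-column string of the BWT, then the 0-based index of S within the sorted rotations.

All 6 rotations (rotation i = S[i:]+S[:i]):
  rot[0] = BbAAA$
  rot[1] = bAAA$B
  rot[2] = AAA$Bb
  rot[3] = AA$BbA
  rot[4] = A$BbAA
  rot[5] = $BbAAA
Sorted (with $ < everything):
  sorted[0] = $BbAAA  (last char: 'A')
  sorted[1] = A$BbAA  (last char: 'A')
  sorted[2] = AA$BbA  (last char: 'A')
  sorted[3] = AAA$Bb  (last char: 'b')
  sorted[4] = BbAAA$  (last char: '$')
  sorted[5] = bAAA$B  (last char: 'B')
Last column: AAAb$B
Original string S is at sorted index 4

Answer: AAAb$B
4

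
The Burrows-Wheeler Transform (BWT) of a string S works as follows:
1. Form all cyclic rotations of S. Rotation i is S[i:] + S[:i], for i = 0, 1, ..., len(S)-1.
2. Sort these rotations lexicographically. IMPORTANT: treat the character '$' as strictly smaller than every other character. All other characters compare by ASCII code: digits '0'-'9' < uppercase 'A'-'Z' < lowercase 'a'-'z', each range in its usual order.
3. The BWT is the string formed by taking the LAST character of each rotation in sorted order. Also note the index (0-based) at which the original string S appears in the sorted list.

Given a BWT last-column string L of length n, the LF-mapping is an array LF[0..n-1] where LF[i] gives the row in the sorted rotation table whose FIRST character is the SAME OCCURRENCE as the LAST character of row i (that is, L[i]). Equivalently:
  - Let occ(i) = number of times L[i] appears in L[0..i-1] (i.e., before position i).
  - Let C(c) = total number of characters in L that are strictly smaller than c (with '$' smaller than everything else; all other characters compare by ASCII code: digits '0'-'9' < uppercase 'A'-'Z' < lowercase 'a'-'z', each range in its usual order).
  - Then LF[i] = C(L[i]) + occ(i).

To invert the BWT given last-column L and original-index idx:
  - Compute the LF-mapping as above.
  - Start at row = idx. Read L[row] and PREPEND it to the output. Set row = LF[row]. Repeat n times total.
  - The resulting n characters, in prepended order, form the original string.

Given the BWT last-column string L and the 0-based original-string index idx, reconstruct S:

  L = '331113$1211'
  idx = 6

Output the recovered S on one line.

LF mapping: 8 9 1 2 3 10 0 4 7 5 6
Walk LF starting at row 6, prepending L[row]:
  step 1: row=6, L[6]='$', prepend. Next row=LF[6]=0
  step 2: row=0, L[0]='3', prepend. Next row=LF[0]=8
  step 3: row=8, L[8]='2', prepend. Next row=LF[8]=7
  step 4: row=7, L[7]='1', prepend. Next row=LF[7]=4
  step 5: row=4, L[4]='1', prepend. Next row=LF[4]=3
  step 6: row=3, L[3]='1', prepend. Next row=LF[3]=2
  step 7: row=2, L[2]='1', prepend. Next row=LF[2]=1
  step 8: row=1, L[1]='3', prepend. Next row=LF[1]=9
  step 9: row=9, L[9]='1', prepend. Next row=LF[9]=5
  step 10: row=5, L[5]='3', prepend. Next row=LF[5]=10
  step 11: row=10, L[10]='1', prepend. Next row=LF[10]=6
Reversed output: 1313111123$

Answer: 1313111123$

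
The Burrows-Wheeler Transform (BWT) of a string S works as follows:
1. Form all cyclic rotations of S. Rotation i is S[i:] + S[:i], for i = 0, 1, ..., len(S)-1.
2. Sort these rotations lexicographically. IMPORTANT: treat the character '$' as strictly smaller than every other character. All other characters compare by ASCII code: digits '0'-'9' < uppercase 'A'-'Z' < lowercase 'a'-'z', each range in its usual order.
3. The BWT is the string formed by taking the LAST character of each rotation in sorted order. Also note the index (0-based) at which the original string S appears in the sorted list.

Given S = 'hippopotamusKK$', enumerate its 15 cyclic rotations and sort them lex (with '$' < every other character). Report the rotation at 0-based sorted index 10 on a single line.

Answer: potamusKK$hippo

Derivation:
All 15 rotations (rotation i = S[i:]+S[:i]):
  rot[0] = hippopotamusKK$
  rot[1] = ippopotamusKK$h
  rot[2] = ppopotamusKK$hi
  rot[3] = popotamusKK$hip
  rot[4] = opotamusKK$hipp
  rot[5] = potamusKK$hippo
  rot[6] = otamusKK$hippop
  rot[7] = tamusKK$hippopo
  rot[8] = amusKK$hippopot
  rot[9] = musKK$hippopota
  rot[10] = usKK$hippopotam
  rot[11] = sKK$hippopotamu
  rot[12] = KK$hippopotamus
  rot[13] = K$hippopotamusK
  rot[14] = $hippopotamusKK
Sorted (with $ < everything):
  sorted[0] = $hippopotamusKK
  sorted[1] = K$hippopotamusK
  sorted[2] = KK$hippopotamus
  sorted[3] = amusKK$hippopot
  sorted[4] = hippopotamusKK$
  sorted[5] = ippopotamusKK$h
  sorted[6] = musKK$hippopota
  sorted[7] = opotamusKK$hipp
  sorted[8] = otamusKK$hippop
  sorted[9] = popotamusKK$hip
  sorted[10] = potamusKK$hippo
  sorted[11] = ppopotamusKK$hi
  sorted[12] = sKK$hippopotamu
  sorted[13] = tamusKK$hippopo
  sorted[14] = usKK$hippopotam
sorted[10] = potamusKK$hippo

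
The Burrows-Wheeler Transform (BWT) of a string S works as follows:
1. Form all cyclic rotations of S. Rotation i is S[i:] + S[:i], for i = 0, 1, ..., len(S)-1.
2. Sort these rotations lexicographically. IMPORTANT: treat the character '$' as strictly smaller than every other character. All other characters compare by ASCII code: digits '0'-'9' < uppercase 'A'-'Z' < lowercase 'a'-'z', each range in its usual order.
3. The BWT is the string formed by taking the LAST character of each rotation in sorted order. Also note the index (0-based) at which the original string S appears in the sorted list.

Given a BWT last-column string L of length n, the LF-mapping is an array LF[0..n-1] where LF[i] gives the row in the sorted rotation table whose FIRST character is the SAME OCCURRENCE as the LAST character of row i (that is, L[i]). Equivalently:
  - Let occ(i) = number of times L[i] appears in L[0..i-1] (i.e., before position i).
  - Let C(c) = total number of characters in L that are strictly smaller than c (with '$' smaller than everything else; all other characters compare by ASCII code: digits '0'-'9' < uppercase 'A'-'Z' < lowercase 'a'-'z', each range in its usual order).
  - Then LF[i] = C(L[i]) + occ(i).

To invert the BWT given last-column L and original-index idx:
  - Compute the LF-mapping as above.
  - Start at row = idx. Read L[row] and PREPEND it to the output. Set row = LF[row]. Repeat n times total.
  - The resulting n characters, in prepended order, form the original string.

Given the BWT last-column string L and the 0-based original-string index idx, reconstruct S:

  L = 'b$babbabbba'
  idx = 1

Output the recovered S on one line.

Answer: aabbbbbabb$

Derivation:
LF mapping: 4 0 5 1 6 7 2 8 9 10 3
Walk LF starting at row 1, prepending L[row]:
  step 1: row=1, L[1]='$', prepend. Next row=LF[1]=0
  step 2: row=0, L[0]='b', prepend. Next row=LF[0]=4
  step 3: row=4, L[4]='b', prepend. Next row=LF[4]=6
  step 4: row=6, L[6]='a', prepend. Next row=LF[6]=2
  step 5: row=2, L[2]='b', prepend. Next row=LF[2]=5
  step 6: row=5, L[5]='b', prepend. Next row=LF[5]=7
  step 7: row=7, L[7]='b', prepend. Next row=LF[7]=8
  step 8: row=8, L[8]='b', prepend. Next row=LF[8]=9
  step 9: row=9, L[9]='b', prepend. Next row=LF[9]=10
  step 10: row=10, L[10]='a', prepend. Next row=LF[10]=3
  step 11: row=3, L[3]='a', prepend. Next row=LF[3]=1
Reversed output: aabbbbbabb$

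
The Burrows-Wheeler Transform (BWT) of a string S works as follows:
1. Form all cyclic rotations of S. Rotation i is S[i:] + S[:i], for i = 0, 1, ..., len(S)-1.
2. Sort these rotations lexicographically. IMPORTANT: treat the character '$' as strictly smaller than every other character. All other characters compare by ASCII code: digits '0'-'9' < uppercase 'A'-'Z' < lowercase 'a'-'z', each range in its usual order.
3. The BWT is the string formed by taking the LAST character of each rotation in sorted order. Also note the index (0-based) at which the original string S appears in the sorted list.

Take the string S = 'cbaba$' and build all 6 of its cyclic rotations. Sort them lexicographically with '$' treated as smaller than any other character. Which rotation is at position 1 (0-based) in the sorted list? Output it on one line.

Answer: a$cbab

Derivation:
All 6 rotations (rotation i = S[i:]+S[:i]):
  rot[0] = cbaba$
  rot[1] = baba$c
  rot[2] = aba$cb
  rot[3] = ba$cba
  rot[4] = a$cbab
  rot[5] = $cbaba
Sorted (with $ < everything):
  sorted[0] = $cbaba
  sorted[1] = a$cbab
  sorted[2] = aba$cb
  sorted[3] = ba$cba
  sorted[4] = baba$c
  sorted[5] = cbaba$
sorted[1] = a$cbab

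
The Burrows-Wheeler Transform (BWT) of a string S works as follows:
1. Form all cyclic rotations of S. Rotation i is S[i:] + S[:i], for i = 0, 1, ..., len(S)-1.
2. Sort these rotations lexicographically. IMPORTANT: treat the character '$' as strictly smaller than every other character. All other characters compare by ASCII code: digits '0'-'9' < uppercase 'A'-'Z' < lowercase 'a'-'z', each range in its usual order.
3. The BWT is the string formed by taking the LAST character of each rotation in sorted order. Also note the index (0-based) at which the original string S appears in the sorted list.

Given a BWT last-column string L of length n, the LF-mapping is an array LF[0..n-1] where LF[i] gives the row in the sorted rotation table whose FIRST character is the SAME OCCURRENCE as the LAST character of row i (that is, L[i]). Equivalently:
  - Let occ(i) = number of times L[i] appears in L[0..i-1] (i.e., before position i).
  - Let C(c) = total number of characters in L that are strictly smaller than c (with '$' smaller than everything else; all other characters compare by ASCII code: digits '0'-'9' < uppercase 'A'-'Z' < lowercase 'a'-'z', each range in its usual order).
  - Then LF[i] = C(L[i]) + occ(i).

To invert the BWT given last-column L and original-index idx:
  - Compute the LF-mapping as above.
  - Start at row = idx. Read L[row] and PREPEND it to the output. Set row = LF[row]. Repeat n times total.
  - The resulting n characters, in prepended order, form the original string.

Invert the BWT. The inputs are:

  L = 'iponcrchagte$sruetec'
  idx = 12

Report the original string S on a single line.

LF mapping: 10 13 12 11 2 14 3 9 1 8 17 5 0 16 15 19 6 18 7 4
Walk LF starting at row 12, prepending L[row]:
  step 1: row=12, L[12]='$', prepend. Next row=LF[12]=0
  step 2: row=0, L[0]='i', prepend. Next row=LF[0]=10
  step 3: row=10, L[10]='t', prepend. Next row=LF[10]=17
  step 4: row=17, L[17]='t', prepend. Next row=LF[17]=18
  step 5: row=18, L[18]='e', prepend. Next row=LF[18]=7
  step 6: row=7, L[7]='h', prepend. Next row=LF[7]=9
  step 7: row=9, L[9]='g', prepend. Next row=LF[9]=8
  step 8: row=8, L[8]='a', prepend. Next row=LF[8]=1
  step 9: row=1, L[1]='p', prepend. Next row=LF[1]=13
  step 10: row=13, L[13]='s', prepend. Next row=LF[13]=16
  step 11: row=16, L[16]='e', prepend. Next row=LF[16]=6
  step 12: row=6, L[6]='c', prepend. Next row=LF[6]=3
  step 13: row=3, L[3]='n', prepend. Next row=LF[3]=11
  step 14: row=11, L[11]='e', prepend. Next row=LF[11]=5
  step 15: row=5, L[5]='r', prepend. Next row=LF[5]=14
  step 16: row=14, L[14]='r', prepend. Next row=LF[14]=15
  step 17: row=15, L[15]='u', prepend. Next row=LF[15]=19
  step 18: row=19, L[19]='c', prepend. Next row=LF[19]=4
  step 19: row=4, L[4]='c', prepend. Next row=LF[4]=2
  step 20: row=2, L[2]='o', prepend. Next row=LF[2]=12
Reversed output: occurrencespaghetti$

Answer: occurrencespaghetti$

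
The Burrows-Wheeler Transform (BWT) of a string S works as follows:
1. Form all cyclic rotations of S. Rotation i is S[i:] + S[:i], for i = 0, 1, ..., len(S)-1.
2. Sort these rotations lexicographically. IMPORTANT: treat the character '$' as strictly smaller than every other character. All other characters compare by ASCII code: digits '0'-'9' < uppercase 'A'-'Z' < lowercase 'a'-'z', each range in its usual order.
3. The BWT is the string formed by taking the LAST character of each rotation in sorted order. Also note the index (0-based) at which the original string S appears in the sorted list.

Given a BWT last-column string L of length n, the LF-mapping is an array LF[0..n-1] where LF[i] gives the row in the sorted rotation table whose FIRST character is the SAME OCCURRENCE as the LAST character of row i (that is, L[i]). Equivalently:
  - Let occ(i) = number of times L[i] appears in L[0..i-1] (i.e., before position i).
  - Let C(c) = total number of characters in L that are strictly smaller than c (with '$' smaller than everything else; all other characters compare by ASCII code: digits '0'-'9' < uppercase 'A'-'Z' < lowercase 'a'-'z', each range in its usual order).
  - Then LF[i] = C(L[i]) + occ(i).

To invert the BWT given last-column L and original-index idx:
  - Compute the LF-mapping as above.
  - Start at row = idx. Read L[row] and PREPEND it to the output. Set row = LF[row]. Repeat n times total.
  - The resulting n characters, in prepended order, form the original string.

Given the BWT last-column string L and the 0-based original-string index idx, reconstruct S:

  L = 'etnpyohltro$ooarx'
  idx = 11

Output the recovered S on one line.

Answer: rotatorxylophone$

Derivation:
LF mapping: 2 13 5 10 16 6 3 4 14 11 7 0 8 9 1 12 15
Walk LF starting at row 11, prepending L[row]:
  step 1: row=11, L[11]='$', prepend. Next row=LF[11]=0
  step 2: row=0, L[0]='e', prepend. Next row=LF[0]=2
  step 3: row=2, L[2]='n', prepend. Next row=LF[2]=5
  step 4: row=5, L[5]='o', prepend. Next row=LF[5]=6
  step 5: row=6, L[6]='h', prepend. Next row=LF[6]=3
  step 6: row=3, L[3]='p', prepend. Next row=LF[3]=10
  step 7: row=10, L[10]='o', prepend. Next row=LF[10]=7
  step 8: row=7, L[7]='l', prepend. Next row=LF[7]=4
  step 9: row=4, L[4]='y', prepend. Next row=LF[4]=16
  step 10: row=16, L[16]='x', prepend. Next row=LF[16]=15
  step 11: row=15, L[15]='r', prepend. Next row=LF[15]=12
  step 12: row=12, L[12]='o', prepend. Next row=LF[12]=8
  step 13: row=8, L[8]='t', prepend. Next row=LF[8]=14
  step 14: row=14, L[14]='a', prepend. Next row=LF[14]=1
  step 15: row=1, L[1]='t', prepend. Next row=LF[1]=13
  step 16: row=13, L[13]='o', prepend. Next row=LF[13]=9
  step 17: row=9, L[9]='r', prepend. Next row=LF[9]=11
Reversed output: rotatorxylophone$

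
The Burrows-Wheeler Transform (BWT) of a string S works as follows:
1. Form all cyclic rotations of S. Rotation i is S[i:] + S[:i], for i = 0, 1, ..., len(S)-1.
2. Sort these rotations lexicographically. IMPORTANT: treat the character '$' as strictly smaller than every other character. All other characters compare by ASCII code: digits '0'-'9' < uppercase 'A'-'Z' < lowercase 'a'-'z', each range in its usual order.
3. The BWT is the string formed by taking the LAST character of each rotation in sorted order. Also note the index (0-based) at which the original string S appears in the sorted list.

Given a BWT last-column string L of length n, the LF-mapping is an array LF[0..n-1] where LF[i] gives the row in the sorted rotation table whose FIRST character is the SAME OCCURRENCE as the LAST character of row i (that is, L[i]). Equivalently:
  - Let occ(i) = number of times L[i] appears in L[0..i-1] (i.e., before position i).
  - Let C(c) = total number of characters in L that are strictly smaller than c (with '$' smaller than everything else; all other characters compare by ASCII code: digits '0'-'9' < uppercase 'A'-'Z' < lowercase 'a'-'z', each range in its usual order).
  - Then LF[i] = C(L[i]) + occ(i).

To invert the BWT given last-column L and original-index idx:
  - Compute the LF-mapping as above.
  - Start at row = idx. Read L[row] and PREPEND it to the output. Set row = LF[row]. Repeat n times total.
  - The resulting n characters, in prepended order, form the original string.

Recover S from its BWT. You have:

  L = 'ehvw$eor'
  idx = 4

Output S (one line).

Answer: overwhe$

Derivation:
LF mapping: 1 3 6 7 0 2 4 5
Walk LF starting at row 4, prepending L[row]:
  step 1: row=4, L[4]='$', prepend. Next row=LF[4]=0
  step 2: row=0, L[0]='e', prepend. Next row=LF[0]=1
  step 3: row=1, L[1]='h', prepend. Next row=LF[1]=3
  step 4: row=3, L[3]='w', prepend. Next row=LF[3]=7
  step 5: row=7, L[7]='r', prepend. Next row=LF[7]=5
  step 6: row=5, L[5]='e', prepend. Next row=LF[5]=2
  step 7: row=2, L[2]='v', prepend. Next row=LF[2]=6
  step 8: row=6, L[6]='o', prepend. Next row=LF[6]=4
Reversed output: overwhe$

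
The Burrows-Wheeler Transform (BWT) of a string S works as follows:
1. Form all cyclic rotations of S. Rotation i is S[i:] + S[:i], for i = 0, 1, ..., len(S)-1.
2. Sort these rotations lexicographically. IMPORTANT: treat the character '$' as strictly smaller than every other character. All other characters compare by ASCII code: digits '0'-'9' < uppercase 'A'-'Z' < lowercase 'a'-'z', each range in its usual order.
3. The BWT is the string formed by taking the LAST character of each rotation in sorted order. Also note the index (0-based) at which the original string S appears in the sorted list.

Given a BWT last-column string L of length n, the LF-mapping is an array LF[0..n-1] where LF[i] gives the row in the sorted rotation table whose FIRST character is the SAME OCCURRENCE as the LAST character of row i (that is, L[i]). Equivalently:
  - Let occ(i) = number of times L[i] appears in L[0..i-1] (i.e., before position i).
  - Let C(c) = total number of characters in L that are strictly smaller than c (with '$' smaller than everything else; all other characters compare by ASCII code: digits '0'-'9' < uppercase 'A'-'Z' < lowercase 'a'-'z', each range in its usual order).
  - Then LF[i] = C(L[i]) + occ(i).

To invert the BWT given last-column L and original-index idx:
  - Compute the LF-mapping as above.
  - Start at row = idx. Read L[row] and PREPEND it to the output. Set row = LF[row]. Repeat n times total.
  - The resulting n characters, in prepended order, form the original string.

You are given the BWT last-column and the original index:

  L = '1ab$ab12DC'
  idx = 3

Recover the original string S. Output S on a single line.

LF mapping: 1 6 8 0 7 9 2 3 5 4
Walk LF starting at row 3, prepending L[row]:
  step 1: row=3, L[3]='$', prepend. Next row=LF[3]=0
  step 2: row=0, L[0]='1', prepend. Next row=LF[0]=1
  step 3: row=1, L[1]='a', prepend. Next row=LF[1]=6
  step 4: row=6, L[6]='1', prepend. Next row=LF[6]=2
  step 5: row=2, L[2]='b', prepend. Next row=LF[2]=8
  step 6: row=8, L[8]='D', prepend. Next row=LF[8]=5
  step 7: row=5, L[5]='b', prepend. Next row=LF[5]=9
  step 8: row=9, L[9]='C', prepend. Next row=LF[9]=4
  step 9: row=4, L[4]='a', prepend. Next row=LF[4]=7
  step 10: row=7, L[7]='2', prepend. Next row=LF[7]=3
Reversed output: 2aCbDb1a1$

Answer: 2aCbDb1a1$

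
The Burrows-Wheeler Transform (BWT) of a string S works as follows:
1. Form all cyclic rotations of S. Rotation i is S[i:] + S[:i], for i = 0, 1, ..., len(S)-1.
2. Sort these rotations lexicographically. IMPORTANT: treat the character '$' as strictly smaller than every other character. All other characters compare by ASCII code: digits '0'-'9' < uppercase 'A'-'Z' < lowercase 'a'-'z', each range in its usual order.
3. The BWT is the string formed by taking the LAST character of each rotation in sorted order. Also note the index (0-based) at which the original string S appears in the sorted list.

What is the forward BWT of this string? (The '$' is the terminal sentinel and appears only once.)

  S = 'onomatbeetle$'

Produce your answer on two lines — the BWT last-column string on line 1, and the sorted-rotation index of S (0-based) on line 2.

Answer: emtlbetoon$ae
10

Derivation:
All 13 rotations (rotation i = S[i:]+S[:i]):
  rot[0] = onomatbeetle$
  rot[1] = nomatbeetle$o
  rot[2] = omatbeetle$on
  rot[3] = matbeetle$ono
  rot[4] = atbeetle$onom
  rot[5] = tbeetle$onoma
  rot[6] = beetle$onomat
  rot[7] = eetle$onomatb
  rot[8] = etle$onomatbe
  rot[9] = tle$onomatbee
  rot[10] = le$onomatbeet
  rot[11] = e$onomatbeetl
  rot[12] = $onomatbeetle
Sorted (with $ < everything):
  sorted[0] = $onomatbeetle  (last char: 'e')
  sorted[1] = atbeetle$onom  (last char: 'm')
  sorted[2] = beetle$onomat  (last char: 't')
  sorted[3] = e$onomatbeetl  (last char: 'l')
  sorted[4] = eetle$onomatb  (last char: 'b')
  sorted[5] = etle$onomatbe  (last char: 'e')
  sorted[6] = le$onomatbeet  (last char: 't')
  sorted[7] = matbeetle$ono  (last char: 'o')
  sorted[8] = nomatbeetle$o  (last char: 'o')
  sorted[9] = omatbeetle$on  (last char: 'n')
  sorted[10] = onomatbeetle$  (last char: '$')
  sorted[11] = tbeetle$onoma  (last char: 'a')
  sorted[12] = tle$onomatbee  (last char: 'e')
Last column: emtlbetoon$ae
Original string S is at sorted index 10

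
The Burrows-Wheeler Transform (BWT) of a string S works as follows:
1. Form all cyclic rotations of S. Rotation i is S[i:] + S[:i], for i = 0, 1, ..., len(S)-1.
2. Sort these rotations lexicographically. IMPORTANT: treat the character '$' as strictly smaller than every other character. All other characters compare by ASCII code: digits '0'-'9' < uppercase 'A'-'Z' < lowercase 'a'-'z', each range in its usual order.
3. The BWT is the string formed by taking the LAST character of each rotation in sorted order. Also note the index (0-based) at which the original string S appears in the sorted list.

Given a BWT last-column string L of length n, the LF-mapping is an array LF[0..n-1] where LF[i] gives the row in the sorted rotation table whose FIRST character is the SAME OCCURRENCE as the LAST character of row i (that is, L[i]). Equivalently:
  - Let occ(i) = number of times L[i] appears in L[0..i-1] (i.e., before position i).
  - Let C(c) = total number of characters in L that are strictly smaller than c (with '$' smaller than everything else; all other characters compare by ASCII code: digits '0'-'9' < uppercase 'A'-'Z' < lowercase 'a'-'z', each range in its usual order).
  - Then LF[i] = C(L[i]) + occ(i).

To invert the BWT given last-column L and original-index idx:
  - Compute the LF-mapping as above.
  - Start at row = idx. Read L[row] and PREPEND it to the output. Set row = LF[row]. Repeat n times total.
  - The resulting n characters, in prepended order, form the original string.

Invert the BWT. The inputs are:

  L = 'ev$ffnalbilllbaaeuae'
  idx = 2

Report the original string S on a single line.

Answer: alfalfaunbelievable$

Derivation:
LF mapping: 7 19 0 10 11 17 1 13 5 12 14 15 16 6 2 3 8 18 4 9
Walk LF starting at row 2, prepending L[row]:
  step 1: row=2, L[2]='$', prepend. Next row=LF[2]=0
  step 2: row=0, L[0]='e', prepend. Next row=LF[0]=7
  step 3: row=7, L[7]='l', prepend. Next row=LF[7]=13
  step 4: row=13, L[13]='b', prepend. Next row=LF[13]=6
  step 5: row=6, L[6]='a', prepend. Next row=LF[6]=1
  step 6: row=1, L[1]='v', prepend. Next row=LF[1]=19
  step 7: row=19, L[19]='e', prepend. Next row=LF[19]=9
  step 8: row=9, L[9]='i', prepend. Next row=LF[9]=12
  step 9: row=12, L[12]='l', prepend. Next row=LF[12]=16
  step 10: row=16, L[16]='e', prepend. Next row=LF[16]=8
  step 11: row=8, L[8]='b', prepend. Next row=LF[8]=5
  step 12: row=5, L[5]='n', prepend. Next row=LF[5]=17
  step 13: row=17, L[17]='u', prepend. Next row=LF[17]=18
  step 14: row=18, L[18]='a', prepend. Next row=LF[18]=4
  step 15: row=4, L[4]='f', prepend. Next row=LF[4]=11
  step 16: row=11, L[11]='l', prepend. Next row=LF[11]=15
  step 17: row=15, L[15]='a', prepend. Next row=LF[15]=3
  step 18: row=3, L[3]='f', prepend. Next row=LF[3]=10
  step 19: row=10, L[10]='l', prepend. Next row=LF[10]=14
  step 20: row=14, L[14]='a', prepend. Next row=LF[14]=2
Reversed output: alfalfaunbelievable$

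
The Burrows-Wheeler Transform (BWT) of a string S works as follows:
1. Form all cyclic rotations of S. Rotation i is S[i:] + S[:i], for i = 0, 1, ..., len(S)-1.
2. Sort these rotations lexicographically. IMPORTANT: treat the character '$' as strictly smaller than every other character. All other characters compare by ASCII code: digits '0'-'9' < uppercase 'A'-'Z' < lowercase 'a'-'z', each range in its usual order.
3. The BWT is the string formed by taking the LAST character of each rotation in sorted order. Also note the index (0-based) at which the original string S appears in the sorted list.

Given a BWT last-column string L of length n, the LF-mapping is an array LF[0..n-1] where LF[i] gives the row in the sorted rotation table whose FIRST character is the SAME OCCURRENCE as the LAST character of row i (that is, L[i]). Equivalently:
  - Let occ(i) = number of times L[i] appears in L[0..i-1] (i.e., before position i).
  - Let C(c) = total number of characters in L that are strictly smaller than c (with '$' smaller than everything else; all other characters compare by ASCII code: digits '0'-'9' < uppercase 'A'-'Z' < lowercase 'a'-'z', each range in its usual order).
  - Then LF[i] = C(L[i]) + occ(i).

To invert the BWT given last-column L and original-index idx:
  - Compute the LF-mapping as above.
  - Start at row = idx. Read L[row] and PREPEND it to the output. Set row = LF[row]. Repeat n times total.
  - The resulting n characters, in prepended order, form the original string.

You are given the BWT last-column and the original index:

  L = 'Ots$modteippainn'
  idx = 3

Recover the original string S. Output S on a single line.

LF mapping: 1 14 13 0 7 10 3 15 4 5 11 12 2 6 8 9
Walk LF starting at row 3, prepending L[row]:
  step 1: row=3, L[3]='$', prepend. Next row=LF[3]=0
  step 2: row=0, L[0]='O', prepend. Next row=LF[0]=1
  step 3: row=1, L[1]='t', prepend. Next row=LF[1]=14
  step 4: row=14, L[14]='n', prepend. Next row=LF[14]=8
  step 5: row=8, L[8]='e', prepend. Next row=LF[8]=4
  step 6: row=4, L[4]='m', prepend. Next row=LF[4]=7
  step 7: row=7, L[7]='t', prepend. Next row=LF[7]=15
  step 8: row=15, L[15]='n', prepend. Next row=LF[15]=9
  step 9: row=9, L[9]='i', prepend. Next row=LF[9]=5
  step 10: row=5, L[5]='o', prepend. Next row=LF[5]=10
  step 11: row=10, L[10]='p', prepend. Next row=LF[10]=11
  step 12: row=11, L[11]='p', prepend. Next row=LF[11]=12
  step 13: row=12, L[12]='a', prepend. Next row=LF[12]=2
  step 14: row=2, L[2]='s', prepend. Next row=LF[2]=13
  step 15: row=13, L[13]='i', prepend. Next row=LF[13]=6
  step 16: row=6, L[6]='d', prepend. Next row=LF[6]=3
Reversed output: disappointmentO$

Answer: disappointmentO$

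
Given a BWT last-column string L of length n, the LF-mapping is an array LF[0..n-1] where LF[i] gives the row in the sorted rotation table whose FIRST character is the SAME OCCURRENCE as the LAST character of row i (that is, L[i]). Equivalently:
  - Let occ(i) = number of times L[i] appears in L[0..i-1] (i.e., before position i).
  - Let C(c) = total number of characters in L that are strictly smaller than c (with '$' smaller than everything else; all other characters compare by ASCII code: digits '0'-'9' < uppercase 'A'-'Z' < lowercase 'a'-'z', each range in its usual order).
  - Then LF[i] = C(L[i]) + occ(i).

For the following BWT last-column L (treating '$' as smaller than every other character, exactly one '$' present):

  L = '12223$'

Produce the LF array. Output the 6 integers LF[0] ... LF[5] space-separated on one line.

Answer: 1 2 3 4 5 0

Derivation:
Char counts: '$':1, '1':1, '2':3, '3':1
C (first-col start): C('$')=0, C('1')=1, C('2')=2, C('3')=5
L[0]='1': occ=0, LF[0]=C('1')+0=1+0=1
L[1]='2': occ=0, LF[1]=C('2')+0=2+0=2
L[2]='2': occ=1, LF[2]=C('2')+1=2+1=3
L[3]='2': occ=2, LF[3]=C('2')+2=2+2=4
L[4]='3': occ=0, LF[4]=C('3')+0=5+0=5
L[5]='$': occ=0, LF[5]=C('$')+0=0+0=0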